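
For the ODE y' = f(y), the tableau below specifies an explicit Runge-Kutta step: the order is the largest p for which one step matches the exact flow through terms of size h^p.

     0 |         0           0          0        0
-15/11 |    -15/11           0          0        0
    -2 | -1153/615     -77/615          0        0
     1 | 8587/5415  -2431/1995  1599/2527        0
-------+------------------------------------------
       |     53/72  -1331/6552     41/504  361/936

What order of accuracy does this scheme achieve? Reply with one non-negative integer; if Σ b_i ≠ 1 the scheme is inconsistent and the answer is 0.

4

b = (53/72, -1331/6552, 41/504, 361/936)
c = (0, -15/11, -2, 1)
Ac = (0, 0, 7/41, 143/361)
Σ b_i: 53/72·1 + (-1331/6552)·1 + 41/504·1 + 361/936·1 = 1 ✓
b·c: (-1331/6552)·(-15/11) + 41/504·(-2) + 361/936·1 = 1/2 ✓
b·c²: (-1331/6552)·225/121 + 41/504·4 + 361/936·1 = 1/3 ✓
b·Ac: 41/504·7/41 + 361/936·143/361 = 1/6 ✓
b·c³: (-1331/6552)·(-3375/1331) + 41/504·(-8) + 361/936·1 = 1/4 ✓
b·(c∘Ac): 41/504·(-14/41) + 361/936·143/361 = 1/8 ✓
b·Ac²: 41/504·(-105/451) + 361/936·1053/3971 = 1/12 ✓
b·A²c: 361/936·39/361 = 1/24 ✓; 4 stages ⇒ order 4.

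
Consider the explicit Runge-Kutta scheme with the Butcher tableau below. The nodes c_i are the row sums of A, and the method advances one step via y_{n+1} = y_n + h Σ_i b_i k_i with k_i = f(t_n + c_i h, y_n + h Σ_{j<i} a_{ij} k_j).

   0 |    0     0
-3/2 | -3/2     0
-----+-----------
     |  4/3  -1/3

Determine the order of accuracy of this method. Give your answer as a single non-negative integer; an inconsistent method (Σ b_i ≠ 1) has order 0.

b = (4/3, -1/3)
c = (0, -3/2)
Σ b_i: 4/3·1 + (-1/3)·1 = 1 ✓
b·c: (-1/3)·(-3/2) = 1/2 ✓; 2 stages ⇒ order 2.

2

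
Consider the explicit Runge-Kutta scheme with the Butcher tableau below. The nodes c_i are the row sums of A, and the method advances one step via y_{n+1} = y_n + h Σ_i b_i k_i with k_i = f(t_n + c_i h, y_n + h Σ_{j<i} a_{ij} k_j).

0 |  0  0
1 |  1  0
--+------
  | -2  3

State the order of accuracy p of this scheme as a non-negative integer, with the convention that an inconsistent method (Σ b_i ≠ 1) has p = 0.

b = (-2, 3)
c = (0, 1)
Σ b_i: (-2)·1 + 3·1 = 1 ✓
b·c: 3·1 = 3 ≠ 1/2 ⇒ order 1.

1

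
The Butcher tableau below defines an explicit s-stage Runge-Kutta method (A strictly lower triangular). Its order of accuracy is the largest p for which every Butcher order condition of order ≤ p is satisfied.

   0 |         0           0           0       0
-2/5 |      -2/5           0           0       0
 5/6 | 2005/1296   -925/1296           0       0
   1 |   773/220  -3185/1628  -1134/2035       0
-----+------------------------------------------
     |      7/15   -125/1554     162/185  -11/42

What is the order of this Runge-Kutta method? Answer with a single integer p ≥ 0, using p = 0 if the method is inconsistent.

4

b = (7/15, -125/1554, 162/185, -11/42)
c = (0, -2/5, 5/6, 1)
Ac = (0, 0, 185/648, 7/22)
Σ b_i: 7/15·1 + (-125/1554)·1 + 162/185·1 + (-11/42)·1 = 1 ✓
b·c: (-125/1554)·(-2/5) + 162/185·5/6 + (-11/42)·1 = 1/2 ✓
b·c²: (-125/1554)·4/25 + 162/185·25/36 + (-11/42)·1 = 1/3 ✓
b·Ac: 162/185·185/648 + (-11/42)·7/22 = 1/6 ✓
b·c³: (-125/1554)·(-8/125) + 162/185·125/216 + (-11/42)·1 = 1/4 ✓
b·(c∘Ac): 162/185·925/3888 + (-11/42)·7/22 = 1/8 ✓
b·Ac²: 162/185·(-37/324) + (-11/42)·(-7/10) = 1/12 ✓
b·A²c: (-11/42)·(-7/44) = 1/24 ✓; 4 stages ⇒ order 4.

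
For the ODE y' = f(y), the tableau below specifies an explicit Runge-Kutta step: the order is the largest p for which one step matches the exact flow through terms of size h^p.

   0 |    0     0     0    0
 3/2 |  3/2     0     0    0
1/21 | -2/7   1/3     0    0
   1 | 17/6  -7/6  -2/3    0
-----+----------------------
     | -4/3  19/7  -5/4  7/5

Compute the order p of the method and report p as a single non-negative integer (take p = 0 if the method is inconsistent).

0

b = (-4/3, 19/7, -5/4, 7/5)
c = (0, 3/2, 1/21, 1)
Ac = (0, 0, 1/2, -449/252)
Σ b_i: (-4/3)·1 + 19/7·1 + (-5/4)·1 + 7/5·1 = 643/420 ≠ 1 ⇒ order 0.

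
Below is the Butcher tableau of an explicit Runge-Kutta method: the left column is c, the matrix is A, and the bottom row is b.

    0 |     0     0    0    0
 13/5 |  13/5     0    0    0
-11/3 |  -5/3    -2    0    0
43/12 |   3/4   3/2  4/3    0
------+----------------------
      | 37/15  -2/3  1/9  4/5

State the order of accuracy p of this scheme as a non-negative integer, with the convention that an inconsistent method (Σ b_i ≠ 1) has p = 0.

0

b = (37/15, -2/3, 1/9, 4/5)
c = (0, 13/5, -11/3, 43/12)
Ac = (0, 0, -26/5, -89/90)
Σ b_i: 37/15·1 + (-2/3)·1 + 1/9·1 + 4/5·1 = 122/45 ≠ 1 ⇒ order 0.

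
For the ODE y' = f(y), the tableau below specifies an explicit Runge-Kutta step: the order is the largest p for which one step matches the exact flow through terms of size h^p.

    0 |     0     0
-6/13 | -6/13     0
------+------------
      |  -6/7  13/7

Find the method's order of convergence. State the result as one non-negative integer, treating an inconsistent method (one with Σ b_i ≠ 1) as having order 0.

b = (-6/7, 13/7)
c = (0, -6/13)
Σ b_i: (-6/7)·1 + 13/7·1 = 1 ✓
b·c: 13/7·(-6/13) = -6/7 ≠ 1/2 ⇒ order 1.

1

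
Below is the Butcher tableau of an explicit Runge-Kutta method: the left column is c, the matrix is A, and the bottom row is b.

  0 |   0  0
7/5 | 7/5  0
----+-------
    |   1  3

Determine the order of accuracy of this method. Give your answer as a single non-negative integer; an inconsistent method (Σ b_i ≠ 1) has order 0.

b = (1, 3)
c = (0, 7/5)
Σ b_i: 1·1 + 3·1 = 4 ≠ 1 ⇒ order 0.

0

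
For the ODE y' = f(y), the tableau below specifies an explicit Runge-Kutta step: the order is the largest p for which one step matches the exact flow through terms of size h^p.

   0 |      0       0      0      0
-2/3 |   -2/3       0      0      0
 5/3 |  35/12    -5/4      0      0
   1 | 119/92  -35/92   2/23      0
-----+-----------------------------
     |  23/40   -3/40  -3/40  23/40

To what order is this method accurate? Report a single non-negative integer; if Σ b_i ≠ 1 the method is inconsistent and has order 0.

b = (23/40, -3/40, -3/40, 23/40)
c = (0, -2/3, 5/3, 1)
Ac = (0, 0, 5/6, 55/138)
Σ b_i: 23/40·1 + (-3/40)·1 + (-3/40)·1 + 23/40·1 = 1 ✓
b·c: (-3/40)·(-2/3) + (-3/40)·5/3 + 23/40·1 = 1/2 ✓
b·c²: (-3/40)·4/9 + (-3/40)·25/9 + 23/40·1 = 1/3 ✓
b·Ac: (-3/40)·5/6 + 23/40·55/138 = 1/6 ✓
b·c³: (-3/40)·(-8/27) + (-3/40)·125/27 + 23/40·1 = 1/4 ✓
b·(c∘Ac): (-3/40)·25/18 + 23/40·55/138 = 1/8 ✓
b·Ac²: (-3/40)·(-5/9) + 23/40·5/69 = 1/12 ✓
b·A²c: 23/40·5/69 = 1/24 ✓; 4 stages ⇒ order 4.

4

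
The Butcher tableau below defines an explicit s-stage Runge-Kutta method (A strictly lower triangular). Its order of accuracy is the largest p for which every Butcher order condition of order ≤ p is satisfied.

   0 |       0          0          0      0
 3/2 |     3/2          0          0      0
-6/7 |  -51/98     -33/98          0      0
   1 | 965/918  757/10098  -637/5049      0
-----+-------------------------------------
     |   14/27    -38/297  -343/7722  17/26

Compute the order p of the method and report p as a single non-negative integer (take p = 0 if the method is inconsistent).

4

b = (14/27, -38/297, -343/7722, 17/26)
c = (0, 3/2, -6/7, 1)
Ac = (0, 0, -99/196, 15/68)
Σ b_i: 14/27·1 + (-38/297)·1 + (-343/7722)·1 + 17/26·1 = 1 ✓
b·c: (-38/297)·3/2 + (-343/7722)·(-6/7) + 17/26·1 = 1/2 ✓
b·c²: (-38/297)·9/4 + (-343/7722)·36/49 + 17/26·1 = 1/3 ✓
b·Ac: (-343/7722)·(-99/196) + 17/26·15/68 = 1/6 ✓
b·c³: (-38/297)·27/8 + (-343/7722)·(-216/343) + 17/26·1 = 1/4 ✓
b·(c∘Ac): (-343/7722)·297/686 + 17/26·15/68 = 1/8 ✓
b·Ac²: (-343/7722)·(-297/392) + 17/26·31/408 = 1/12 ✓
b·A²c: 17/26·13/204 = 1/24 ✓; 4 stages ⇒ order 4.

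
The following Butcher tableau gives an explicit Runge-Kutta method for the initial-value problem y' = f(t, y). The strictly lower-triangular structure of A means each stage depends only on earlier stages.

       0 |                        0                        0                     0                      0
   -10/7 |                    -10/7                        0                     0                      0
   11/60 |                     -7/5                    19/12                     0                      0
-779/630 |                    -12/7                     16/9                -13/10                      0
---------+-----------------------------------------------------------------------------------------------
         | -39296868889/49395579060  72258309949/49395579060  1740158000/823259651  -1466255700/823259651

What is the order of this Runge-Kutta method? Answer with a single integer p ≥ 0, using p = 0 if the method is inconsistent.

3

b = (-39296868889/49395579060, 72258309949/49395579060, 1740158000/823259651, -1466255700/823259651)
c = (0, -10/7, 11/60, -779/630)
Ac = (0, 0, -95/42, -35003/12600)
Σ b_i: (-39296868889/49395579060)·1 + 72258309949/49395579060·1 + 1740158000/823259651·1 + (-1466255700/823259651)·1 = 1 ✓
b·c: 72258309949/49395579060·(-10/7) + 1740158000/823259651·11/60 + (-1466255700/823259651)·(-779/630) = 1/2 ✓
b·c²: 72258309949/49395579060·100/49 + 1740158000/823259651·121/3600 + (-1466255700/823259651)·606841/396900 = 1/3 ✓
b·Ac: 1740158000/823259651·(-95/42) + (-1466255700/823259651)·(-35003/12600) = 1/6 ✓
b·c³: 72258309949/49395579060·(-1000/343) + 1740158000/823259651·1331/216000 + (-1466255700/823259651)·(-472729139/250047000) = -57814424691043/65350351096380 ≠ 1/4 ⇒ order 3.
b·(c∘Ac): 1740158000/823259651·(-209/504) + (-1466255700/823259651)·27267337/7938000 = -2418468433681/345769053420 ≠ 1/8
b·Ac²: 1740158000/823259651·475/147 + (-1466255700/823259651)·702547/196000 = 308513671709/691538106840 ≠ 1/12
b·A²c: (-1466255700/823259651)·247/84 = -4311489975/823259651 ≠ 1/24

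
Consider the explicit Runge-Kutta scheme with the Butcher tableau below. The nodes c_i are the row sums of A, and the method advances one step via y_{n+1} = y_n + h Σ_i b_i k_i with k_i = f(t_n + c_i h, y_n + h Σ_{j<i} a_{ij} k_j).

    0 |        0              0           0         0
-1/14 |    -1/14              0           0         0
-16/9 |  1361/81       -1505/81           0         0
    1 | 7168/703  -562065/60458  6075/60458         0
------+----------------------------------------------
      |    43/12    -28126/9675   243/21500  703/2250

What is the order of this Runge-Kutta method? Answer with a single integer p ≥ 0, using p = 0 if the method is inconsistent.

b = (43/12, -28126/9675, 243/21500, 703/2250)
c = (0, -1/14, -16/9, 1)
Ac = (0, 0, 215/162, 1365/2812)
Σ b_i: 43/12·1 + (-28126/9675)·1 + 243/21500·1 + 703/2250·1 = 1 ✓
b·c: (-28126/9675)·(-1/14) + 243/21500·(-16/9) + 703/2250·1 = 1/2 ✓
b·c²: (-28126/9675)·1/196 + 243/21500·256/81 + 703/2250·1 = 1/3 ✓
b·Ac: 243/21500·215/162 + 703/2250·1365/2812 = 1/6 ✓
b·c³: (-28126/9675)·(-1/2744) + 243/21500·(-4096/729) + 703/2250·1 = 1/4 ✓
b·(c∘Ac): 243/21500·(-1720/729) + 703/2250·1365/2812 = 1/8 ✓
b·Ac²: 243/21500·(-215/2268) + 703/2250·10635/39368 = 1/12 ✓
b·A²c: 703/2250·375/2812 = 1/24 ✓; 4 stages ⇒ order 4.

4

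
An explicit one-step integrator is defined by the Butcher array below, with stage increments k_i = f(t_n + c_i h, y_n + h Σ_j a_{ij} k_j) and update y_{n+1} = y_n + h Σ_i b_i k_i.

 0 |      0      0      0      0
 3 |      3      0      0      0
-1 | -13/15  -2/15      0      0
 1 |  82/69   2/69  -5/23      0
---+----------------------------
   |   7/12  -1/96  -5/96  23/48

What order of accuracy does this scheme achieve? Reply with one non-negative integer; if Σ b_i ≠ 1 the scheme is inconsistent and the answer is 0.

b = (7/12, -1/96, -5/96, 23/48)
c = (0, 3, -1, 1)
Ac = (0, 0, -2/5, 7/23)
Σ b_i: 7/12·1 + (-1/96)·1 + (-5/96)·1 + 23/48·1 = 1 ✓
b·c: (-1/96)·3 + (-5/96)·(-1) + 23/48·1 = 1/2 ✓
b·c²: (-1/96)·9 + (-5/96)·1 + 23/48·1 = 1/3 ✓
b·Ac: (-5/96)·(-2/5) + 23/48·7/23 = 1/6 ✓
b·c³: (-1/96)·27 + (-5/96)·(-1) + 23/48·1 = 1/4 ✓
b·(c∘Ac): (-5/96)·2/5 + 23/48·7/23 = 1/8 ✓
b·Ac²: (-5/96)·(-6/5) + 23/48·1/23 = 1/12 ✓
b·A²c: 23/48·2/23 = 1/24 ✓; 4 stages ⇒ order 4.

4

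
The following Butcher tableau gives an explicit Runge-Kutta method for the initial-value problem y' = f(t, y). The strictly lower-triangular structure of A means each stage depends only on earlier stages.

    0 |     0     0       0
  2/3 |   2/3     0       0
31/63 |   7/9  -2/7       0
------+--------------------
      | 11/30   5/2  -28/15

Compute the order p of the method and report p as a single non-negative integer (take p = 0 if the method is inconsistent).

1

b = (11/30, 5/2, -28/15)
c = (0, 2/3, 31/63)
Ac = (0, 0, -4/21)
Σ b_i: 11/30·1 + 5/2·1 + (-28/15)·1 = 1 ✓
b·c: 5/2·2/3 + (-28/15)·31/63 = 101/135 ≠ 1/2 ⇒ order 1.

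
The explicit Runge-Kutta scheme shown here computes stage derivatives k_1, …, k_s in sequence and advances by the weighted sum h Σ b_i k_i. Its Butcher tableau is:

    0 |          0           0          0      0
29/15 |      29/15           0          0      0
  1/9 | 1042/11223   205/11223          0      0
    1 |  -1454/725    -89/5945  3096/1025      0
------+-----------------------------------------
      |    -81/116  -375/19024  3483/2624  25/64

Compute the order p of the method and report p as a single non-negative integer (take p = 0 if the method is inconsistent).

4

b = (-81/116, -375/19024, 3483/2624, 25/64)
c = (0, 29/15, 1/9, 1)
Ac = (0, 0, 41/1161, 23/75)
Σ b_i: (-81/116)·1 + (-375/19024)·1 + 3483/2624·1 + 25/64·1 = 1 ✓
b·c: (-375/19024)·29/15 + 3483/2624·1/9 + 25/64·1 = 1/2 ✓
b·c²: (-375/19024)·841/225 + 3483/2624·1/81 + 25/64·1 = 1/3 ✓
b·Ac: 3483/2624·41/1161 + 25/64·23/75 = 1/6 ✓
b·c³: (-375/19024)·24389/3375 + 3483/2624·1/729 + 25/64·1 = 1/4 ✓
b·(c∘Ac): 3483/2624·41/10449 + 25/64·23/75 = 1/8 ✓
b·Ac²: 3483/2624·1189/17415 + 25/64·(-7/375) = 1/12 ✓
b·A²c: 25/64·8/75 = 1/24 ✓; 4 stages ⇒ order 4.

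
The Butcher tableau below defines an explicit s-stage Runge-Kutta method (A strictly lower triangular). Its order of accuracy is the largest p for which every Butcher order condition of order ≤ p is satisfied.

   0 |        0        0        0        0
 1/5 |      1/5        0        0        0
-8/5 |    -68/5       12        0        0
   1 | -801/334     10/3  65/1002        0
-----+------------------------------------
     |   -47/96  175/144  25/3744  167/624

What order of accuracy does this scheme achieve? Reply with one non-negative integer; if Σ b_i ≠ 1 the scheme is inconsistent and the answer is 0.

4

b = (-47/96, 175/144, 25/3744, 167/624)
c = (0, 1/5, -8/5, 1)
Ac = (0, 0, 12/5, 94/167)
Σ b_i: (-47/96)·1 + 175/144·1 + 25/3744·1 + 167/624·1 = 1 ✓
b·c: 175/144·1/5 + 25/3744·(-8/5) + 167/624·1 = 1/2 ✓
b·c²: 175/144·1/25 + 25/3744·64/25 + 167/624·1 = 1/3 ✓
b·Ac: 25/3744·12/5 + 167/624·94/167 = 1/6 ✓
b·c³: 175/144·1/125 + 25/3744·(-512/125) + 167/624·1 = 1/4 ✓
b·(c∘Ac): 25/3744·(-96/25) + 167/624·94/167 = 1/8 ✓
b·Ac²: 25/3744·12/25 + 167/624·50/167 = 1/12 ✓
b·A²c: 167/624·26/167 = 1/24 ✓; 4 stages ⇒ order 4.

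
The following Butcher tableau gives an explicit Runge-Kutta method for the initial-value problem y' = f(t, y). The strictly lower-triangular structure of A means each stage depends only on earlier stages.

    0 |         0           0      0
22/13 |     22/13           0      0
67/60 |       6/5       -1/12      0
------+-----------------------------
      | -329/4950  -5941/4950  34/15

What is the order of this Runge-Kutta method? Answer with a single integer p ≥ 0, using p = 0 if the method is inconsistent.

b = (-329/4950, -5941/4950, 34/15)
c = (0, 22/13, 67/60)
Ac = (0, 0, -11/78)
Σ b_i: (-329/4950)·1 + (-5941/4950)·1 + 34/15·1 = 1 ✓
b·c: (-5941/4950)·22/13 + 34/15·67/60 = 1/2 ✓
b·c²: (-5941/4950)·484/169 + 34/15·4489/3600 = -214411/351000 ≠ 1/3 ⇒ order 2.
b·Ac: 34/15·(-11/78) = -187/585 ≠ 1/6

2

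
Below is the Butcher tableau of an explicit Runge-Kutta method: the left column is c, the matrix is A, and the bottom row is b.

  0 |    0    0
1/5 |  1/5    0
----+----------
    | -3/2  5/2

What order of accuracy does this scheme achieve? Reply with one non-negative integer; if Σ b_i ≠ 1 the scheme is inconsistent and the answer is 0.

2

b = (-3/2, 5/2)
c = (0, 1/5)
Σ b_i: (-3/2)·1 + 5/2·1 = 1 ✓
b·c: 5/2·1/5 = 1/2 ✓; 2 stages ⇒ order 2.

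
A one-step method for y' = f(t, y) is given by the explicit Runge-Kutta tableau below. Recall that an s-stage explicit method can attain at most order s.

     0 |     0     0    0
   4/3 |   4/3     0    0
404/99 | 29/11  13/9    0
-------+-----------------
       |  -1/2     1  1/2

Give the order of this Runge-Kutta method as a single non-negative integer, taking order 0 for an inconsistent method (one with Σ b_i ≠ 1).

1

b = (-1/2, 1, 1/2)
c = (0, 4/3, 404/99)
Ac = (0, 0, 52/27)
Σ b_i: (-1/2)·1 + 1·1 + 1/2·1 = 1 ✓
b·c: 1·4/3 + 1/2·404/99 = 334/99 ≠ 1/2 ⇒ order 1.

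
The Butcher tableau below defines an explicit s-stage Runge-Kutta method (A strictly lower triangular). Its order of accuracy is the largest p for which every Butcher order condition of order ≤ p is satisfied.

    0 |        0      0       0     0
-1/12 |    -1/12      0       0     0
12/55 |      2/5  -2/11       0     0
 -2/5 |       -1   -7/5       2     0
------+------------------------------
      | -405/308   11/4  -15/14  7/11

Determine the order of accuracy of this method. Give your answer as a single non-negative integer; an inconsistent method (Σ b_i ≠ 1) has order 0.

b = (-405/308, 11/4, -15/14, 7/11)
c = (0, -1/12, 12/55, -2/5)
Ac = (0, 0, 1/66, 73/132)
Σ b_i: (-405/308)·1 + 11/4·1 + (-15/14)·1 + 7/11·1 = 1 ✓
b·c: 11/4·(-1/12) + (-15/14)·12/55 + 7/11·(-2/5) = -13259/18480 ≠ 1/2 ⇒ order 1.

1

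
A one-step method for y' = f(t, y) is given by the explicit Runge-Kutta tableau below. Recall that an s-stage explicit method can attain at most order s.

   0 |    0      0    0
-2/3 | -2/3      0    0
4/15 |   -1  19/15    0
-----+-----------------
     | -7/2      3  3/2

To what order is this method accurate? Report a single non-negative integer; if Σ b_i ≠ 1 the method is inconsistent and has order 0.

b = (-7/2, 3, 3/2)
c = (0, -2/3, 4/15)
Ac = (0, 0, -38/45)
Σ b_i: (-7/2)·1 + 3·1 + 3/2·1 = 1 ✓
b·c: 3·(-2/3) + 3/2·4/15 = -8/5 ≠ 1/2 ⇒ order 1.

1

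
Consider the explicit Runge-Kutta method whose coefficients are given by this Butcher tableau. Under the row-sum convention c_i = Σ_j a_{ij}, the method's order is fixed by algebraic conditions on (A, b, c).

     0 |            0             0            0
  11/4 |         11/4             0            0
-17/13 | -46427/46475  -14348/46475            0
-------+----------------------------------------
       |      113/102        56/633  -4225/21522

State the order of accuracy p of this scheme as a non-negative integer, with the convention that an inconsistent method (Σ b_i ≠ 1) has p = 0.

b = (113/102, 56/633, -4225/21522)
c = (0, 11/4, -17/13)
Ac = (0, 0, -3587/4225)
Σ b_i: 113/102·1 + 56/633·1 + (-4225/21522)·1 = 1 ✓
b·c: 56/633·11/4 + (-4225/21522)·(-17/13) = 1/2 ✓
b·c²: 56/633·121/16 + (-4225/21522)·289/169 = 1/3 ✓
b·Ac: (-4225/21522)·(-3587/4225) = 1/6 ✓; 3 stages ⇒ order 3.

3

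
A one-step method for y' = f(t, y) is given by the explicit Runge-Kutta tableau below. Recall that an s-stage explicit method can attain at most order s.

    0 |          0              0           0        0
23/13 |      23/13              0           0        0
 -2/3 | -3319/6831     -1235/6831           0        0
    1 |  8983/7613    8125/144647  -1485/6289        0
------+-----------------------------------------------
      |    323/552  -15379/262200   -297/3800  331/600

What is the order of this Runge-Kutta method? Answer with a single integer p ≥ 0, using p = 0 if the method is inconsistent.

b = (323/552, -15379/262200, -297/3800, 331/600)
c = (0, 23/13, -2/3, 1)
Ac = (0, 0, -95/297, 85/331)
Σ b_i: 323/552·1 + (-15379/262200)·1 + (-297/3800)·1 + 331/600·1 = 1 ✓
b·c: (-15379/262200)·23/13 + (-297/3800)·(-2/3) + 331/600·1 = 1/2 ✓
b·c²: (-15379/262200)·529/169 + (-297/3800)·4/9 + 331/600·1 = 1/3 ✓
b·Ac: (-297/3800)·(-95/297) + 331/600·85/331 = 1/6 ✓
b·c³: (-15379/262200)·12167/2197 + (-297/3800)·(-8/27) + 331/600·1 = 1/4 ✓
b·(c∘Ac): (-297/3800)·190/891 + 331/600·85/331 = 1/8 ✓
b·Ac²: (-297/3800)·(-2185/3861) + 331/600·305/4303 = 1/12 ✓
b·A²c: 331/600·25/331 = 1/24 ✓; 4 stages ⇒ order 4.

4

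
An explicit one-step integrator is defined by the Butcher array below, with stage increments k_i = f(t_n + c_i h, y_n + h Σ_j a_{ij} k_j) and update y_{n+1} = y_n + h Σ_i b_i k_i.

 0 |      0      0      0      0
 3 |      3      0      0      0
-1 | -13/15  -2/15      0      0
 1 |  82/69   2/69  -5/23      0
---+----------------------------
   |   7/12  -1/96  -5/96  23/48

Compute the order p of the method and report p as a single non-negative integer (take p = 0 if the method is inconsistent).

4

b = (7/12, -1/96, -5/96, 23/48)
c = (0, 3, -1, 1)
Ac = (0, 0, -2/5, 7/23)
Σ b_i: 7/12·1 + (-1/96)·1 + (-5/96)·1 + 23/48·1 = 1 ✓
b·c: (-1/96)·3 + (-5/96)·(-1) + 23/48·1 = 1/2 ✓
b·c²: (-1/96)·9 + (-5/96)·1 + 23/48·1 = 1/3 ✓
b·Ac: (-5/96)·(-2/5) + 23/48·7/23 = 1/6 ✓
b·c³: (-1/96)·27 + (-5/96)·(-1) + 23/48·1 = 1/4 ✓
b·(c∘Ac): (-5/96)·2/5 + 23/48·7/23 = 1/8 ✓
b·Ac²: (-5/96)·(-6/5) + 23/48·1/23 = 1/12 ✓
b·A²c: 23/48·2/23 = 1/24 ✓; 4 stages ⇒ order 4.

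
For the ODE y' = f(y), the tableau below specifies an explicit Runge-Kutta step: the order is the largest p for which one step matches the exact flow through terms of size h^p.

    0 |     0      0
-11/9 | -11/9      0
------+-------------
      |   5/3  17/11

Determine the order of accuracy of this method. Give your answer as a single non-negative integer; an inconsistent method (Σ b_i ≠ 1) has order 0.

0

b = (5/3, 17/11)
c = (0, -11/9)
Σ b_i: 5/3·1 + 17/11·1 = 106/33 ≠ 1 ⇒ order 0.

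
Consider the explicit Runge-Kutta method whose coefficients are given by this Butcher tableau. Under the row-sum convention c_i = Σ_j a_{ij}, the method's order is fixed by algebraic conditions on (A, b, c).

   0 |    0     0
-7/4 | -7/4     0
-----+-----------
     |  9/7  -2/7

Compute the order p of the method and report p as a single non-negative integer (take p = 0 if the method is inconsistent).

b = (9/7, -2/7)
c = (0, -7/4)
Σ b_i: 9/7·1 + (-2/7)·1 = 1 ✓
b·c: (-2/7)·(-7/4) = 1/2 ✓; 2 stages ⇒ order 2.

2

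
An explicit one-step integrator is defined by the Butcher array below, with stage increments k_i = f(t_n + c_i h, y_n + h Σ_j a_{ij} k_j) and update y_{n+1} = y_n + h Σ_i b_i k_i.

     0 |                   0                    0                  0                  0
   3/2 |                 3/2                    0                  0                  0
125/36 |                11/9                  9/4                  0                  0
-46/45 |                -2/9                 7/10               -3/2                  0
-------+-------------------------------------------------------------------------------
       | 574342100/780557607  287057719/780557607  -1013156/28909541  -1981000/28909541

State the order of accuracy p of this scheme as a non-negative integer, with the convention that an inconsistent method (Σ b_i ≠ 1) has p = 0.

3

b = (574342100/780557607, 287057719/780557607, -1013156/28909541, -1981000/28909541)
c = (0, 3/2, 125/36, -46/45)
Ac = (0, 0, 27/8, -499/120)
Σ b_i: 574342100/780557607·1 + 287057719/780557607·1 + (-1013156/28909541)·1 + (-1981000/28909541)·1 = 1 ✓
b·c: 287057719/780557607·3/2 + (-1013156/28909541)·125/36 + (-1981000/28909541)·(-46/45) = 1/2 ✓
b·c²: 287057719/780557607·9/4 + (-1013156/28909541)·15625/1296 + (-1981000/28909541)·2116/2025 = 1/3 ✓
b·Ac: (-1013156/28909541)·27/8 + (-1981000/28909541)·(-499/120) = 1/6 ✓
b·c³: 287057719/780557607·27/8 + (-1013156/28909541)·1953125/46656 + (-1981000/28909541)·(-97336/91125) = -51493628975/337200886224 ≠ 1/4 ⇒ order 3.
b·(c∘Ac): (-1013156/28909541)·375/32 + (-1981000/28909541)·11477/2700 = -4383426085/6244460856 ≠ 1/8
b·Ac²: (-1013156/28909541)·81/16 + (-1981000/28909541)·(-71321/4320) = 1489114741/1561115214 ≠ 1/12
b·A²c: (-1981000/28909541)·(-81/16) = 20057625/57819082 ≠ 1/24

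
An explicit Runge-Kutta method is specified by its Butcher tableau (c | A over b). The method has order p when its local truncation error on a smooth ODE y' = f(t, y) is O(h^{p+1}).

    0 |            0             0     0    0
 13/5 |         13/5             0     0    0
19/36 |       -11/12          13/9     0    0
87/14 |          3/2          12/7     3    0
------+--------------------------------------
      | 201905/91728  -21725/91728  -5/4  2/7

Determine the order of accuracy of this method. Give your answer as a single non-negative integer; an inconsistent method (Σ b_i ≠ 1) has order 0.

b = (201905/91728, -21725/91728, -5/4, 2/7)
c = (0, 13/5, 19/36, 87/14)
Ac = (0, 0, 169/45, 2537/420)
Σ b_i: 201905/91728·1 + (-21725/91728)·1 + (-5/4)·1 + 2/7·1 = 1 ✓
b·c: (-21725/91728)·13/5 + (-5/4)·19/36 + 2/7·87/14 = 1/2 ✓
b·c²: (-21725/91728)·169/25 + (-5/4)·361/1296 + 2/7·7569/196 = 16152889/1778112 ≠ 1/3 ⇒ order 2.
b·Ac: (-5/4)·169/45 + 2/7·2537/420 = -26183/8820 ≠ 1/6

2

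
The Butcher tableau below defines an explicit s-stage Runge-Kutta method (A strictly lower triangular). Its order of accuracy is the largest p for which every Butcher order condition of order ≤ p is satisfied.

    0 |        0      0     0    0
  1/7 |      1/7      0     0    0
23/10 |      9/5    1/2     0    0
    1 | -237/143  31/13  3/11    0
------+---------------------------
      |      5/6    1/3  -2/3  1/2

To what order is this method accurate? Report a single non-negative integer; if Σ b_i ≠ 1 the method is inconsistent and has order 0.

b = (5/6, 1/3, -2/3, 1/2)
c = (0, 1/7, 23/10, 1)
Ac = (0, 0, 1/14, 9689/10010)
Σ b_i: 5/6·1 + 1/3·1 + (-2/3)·1 + 1/2·1 = 1 ✓
b·c: 1/3·1/7 + (-2/3)·23/10 + 1/2·1 = -69/70 ≠ 1/2 ⇒ order 1.

1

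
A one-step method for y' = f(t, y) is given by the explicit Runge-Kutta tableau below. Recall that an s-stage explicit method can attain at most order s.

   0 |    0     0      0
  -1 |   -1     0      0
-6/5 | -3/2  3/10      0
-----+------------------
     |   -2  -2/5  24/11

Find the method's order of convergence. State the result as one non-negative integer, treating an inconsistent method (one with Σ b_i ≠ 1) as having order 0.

0

b = (-2, -2/5, 24/11)
c = (0, -1, -6/5)
Ac = (0, 0, -3/10)
Σ b_i: (-2)·1 + (-2/5)·1 + 24/11·1 = -12/55 ≠ 1 ⇒ order 0.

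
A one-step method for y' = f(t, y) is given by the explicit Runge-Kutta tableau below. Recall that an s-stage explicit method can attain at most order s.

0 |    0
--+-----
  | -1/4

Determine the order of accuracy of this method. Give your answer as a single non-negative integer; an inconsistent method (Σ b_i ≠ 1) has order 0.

b = (-1/4)
c = (0)
Σ b_i: (-1/4)·1 = -1/4 ≠ 1 ⇒ order 0.

0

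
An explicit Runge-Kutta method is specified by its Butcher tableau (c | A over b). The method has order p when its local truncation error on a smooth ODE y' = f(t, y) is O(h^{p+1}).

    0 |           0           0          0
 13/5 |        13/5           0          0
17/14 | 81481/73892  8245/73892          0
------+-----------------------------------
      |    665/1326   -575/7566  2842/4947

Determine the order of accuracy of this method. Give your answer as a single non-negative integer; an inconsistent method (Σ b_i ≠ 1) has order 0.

b = (665/1326, -575/7566, 2842/4947)
c = (0, 13/5, 17/14)
Ac = (0, 0, 1649/5684)
Σ b_i: 665/1326·1 + (-575/7566)·1 + 2842/4947·1 = 1 ✓
b·c: (-575/7566)·13/5 + 2842/4947·17/14 = 1/2 ✓
b·c²: (-575/7566)·169/25 + 2842/4947·289/196 = 1/3 ✓
b·Ac: 2842/4947·1649/5684 = 1/6 ✓; 3 stages ⇒ order 3.

3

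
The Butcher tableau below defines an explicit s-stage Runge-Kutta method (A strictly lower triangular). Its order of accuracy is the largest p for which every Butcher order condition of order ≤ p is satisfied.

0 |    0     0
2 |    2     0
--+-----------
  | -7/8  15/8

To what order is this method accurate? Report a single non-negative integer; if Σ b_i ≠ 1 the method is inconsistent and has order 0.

1

b = (-7/8, 15/8)
c = (0, 2)
Σ b_i: (-7/8)·1 + 15/8·1 = 1 ✓
b·c: 15/8·2 = 15/4 ≠ 1/2 ⇒ order 1.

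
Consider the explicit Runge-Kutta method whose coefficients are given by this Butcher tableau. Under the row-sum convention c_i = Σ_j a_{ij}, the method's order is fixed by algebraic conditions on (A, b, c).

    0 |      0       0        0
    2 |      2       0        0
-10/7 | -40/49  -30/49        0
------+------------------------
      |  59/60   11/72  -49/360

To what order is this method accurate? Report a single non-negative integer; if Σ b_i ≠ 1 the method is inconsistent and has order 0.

3

b = (59/60, 11/72, -49/360)
c = (0, 2, -10/7)
Ac = (0, 0, -60/49)
Σ b_i: 59/60·1 + 11/72·1 + (-49/360)·1 = 1 ✓
b·c: 11/72·2 + (-49/360)·(-10/7) = 1/2 ✓
b·c²: 11/72·4 + (-49/360)·100/49 = 1/3 ✓
b·Ac: (-49/360)·(-60/49) = 1/6 ✓; 3 stages ⇒ order 3.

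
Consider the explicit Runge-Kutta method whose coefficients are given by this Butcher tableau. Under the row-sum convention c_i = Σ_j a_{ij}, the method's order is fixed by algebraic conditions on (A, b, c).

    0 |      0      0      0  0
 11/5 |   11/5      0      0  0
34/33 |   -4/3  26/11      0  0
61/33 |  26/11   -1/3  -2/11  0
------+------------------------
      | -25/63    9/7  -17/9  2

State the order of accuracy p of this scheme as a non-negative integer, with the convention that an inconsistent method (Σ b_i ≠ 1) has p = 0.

b = (-25/63, 9/7, -17/9, 2)
c = (0, 11/5, 34/33, 61/33)
Ac = (0, 0, 26/5, -557/605)
Σ b_i: (-25/63)·1 + 9/7·1 + (-17/9)·1 + 2·1 = 1 ✓
b·c: 9/7·11/5 + (-17/9)·34/33 + 2·61/33 = 47603/10395 ≠ 1/2 ⇒ order 1.

1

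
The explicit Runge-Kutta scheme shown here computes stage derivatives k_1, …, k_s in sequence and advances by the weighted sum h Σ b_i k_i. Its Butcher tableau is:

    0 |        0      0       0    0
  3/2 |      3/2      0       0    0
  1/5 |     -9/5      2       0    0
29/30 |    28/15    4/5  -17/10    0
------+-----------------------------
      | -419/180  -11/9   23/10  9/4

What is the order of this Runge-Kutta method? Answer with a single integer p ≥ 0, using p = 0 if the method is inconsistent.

1

b = (-419/180, -11/9, 23/10, 9/4)
c = (0, 3/2, 1/5, 29/30)
Ac = (0, 0, 3, 43/50)
Σ b_i: (-419/180)·1 + (-11/9)·1 + 23/10·1 + 9/4·1 = 1 ✓
b·c: (-11/9)·3/2 + 23/10·1/5 + 9/4·29/30 = 481/600 ≠ 1/2 ⇒ order 1.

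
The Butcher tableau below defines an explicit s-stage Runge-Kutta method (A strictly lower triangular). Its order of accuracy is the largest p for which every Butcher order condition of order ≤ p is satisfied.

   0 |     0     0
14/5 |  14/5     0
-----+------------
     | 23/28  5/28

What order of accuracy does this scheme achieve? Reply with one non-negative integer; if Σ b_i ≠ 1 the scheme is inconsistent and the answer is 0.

b = (23/28, 5/28)
c = (0, 14/5)
Σ b_i: 23/28·1 + 5/28·1 = 1 ✓
b·c: 5/28·14/5 = 1/2 ✓; 2 stages ⇒ order 2.

2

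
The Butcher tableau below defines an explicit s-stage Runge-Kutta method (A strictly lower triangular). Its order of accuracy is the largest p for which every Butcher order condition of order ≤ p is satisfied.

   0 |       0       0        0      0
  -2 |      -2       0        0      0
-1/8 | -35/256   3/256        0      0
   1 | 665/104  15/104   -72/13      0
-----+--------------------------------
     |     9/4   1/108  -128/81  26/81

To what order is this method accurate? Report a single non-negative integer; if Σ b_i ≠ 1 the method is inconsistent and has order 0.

b = (9/4, 1/108, -128/81, 26/81)
c = (0, -2, -1/8, 1)
Ac = (0, 0, -3/128, 21/52)
Σ b_i: 9/4·1 + 1/108·1 + (-128/81)·1 + 26/81·1 = 1 ✓
b·c: 1/108·(-2) + (-128/81)·(-1/8) + 26/81·1 = 1/2 ✓
b·c²: 1/108·4 + (-128/81)·1/64 + 26/81·1 = 1/3 ✓
b·Ac: (-128/81)·(-3/128) + 26/81·21/52 = 1/6 ✓
b·c³: 1/108·(-8) + (-128/81)·(-1/512) + 26/81·1 = 1/4 ✓
b·(c∘Ac): (-128/81)·3/1024 + 26/81·21/52 = 1/8 ✓
b·Ac²: (-128/81)·3/64 + 26/81·51/104 = 1/12 ✓
b·A²c: 26/81·27/208 = 1/24 ✓; 4 stages ⇒ order 4.

4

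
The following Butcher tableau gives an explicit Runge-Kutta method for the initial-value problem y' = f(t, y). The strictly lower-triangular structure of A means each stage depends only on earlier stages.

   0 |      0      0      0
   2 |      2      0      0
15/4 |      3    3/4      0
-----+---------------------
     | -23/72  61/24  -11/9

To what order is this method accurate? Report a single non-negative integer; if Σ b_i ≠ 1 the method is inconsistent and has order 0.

b = (-23/72, 61/24, -11/9)
c = (0, 2, 15/4)
Ac = (0, 0, 3/2)
Σ b_i: (-23/72)·1 + 61/24·1 + (-11/9)·1 = 1 ✓
b·c: 61/24·2 + (-11/9)·15/4 = 1/2 ✓
b·c²: 61/24·4 + (-11/9)·225/16 = -337/48 ≠ 1/3 ⇒ order 2.
b·Ac: (-11/9)·3/2 = -11/6 ≠ 1/6

2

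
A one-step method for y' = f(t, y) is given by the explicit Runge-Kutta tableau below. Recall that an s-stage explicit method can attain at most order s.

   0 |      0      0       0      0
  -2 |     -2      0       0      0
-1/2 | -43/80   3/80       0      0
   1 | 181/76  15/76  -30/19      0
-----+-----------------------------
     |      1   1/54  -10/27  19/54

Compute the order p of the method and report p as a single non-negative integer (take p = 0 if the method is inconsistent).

4

b = (1, 1/54, -10/27, 19/54)
c = (0, -2, -1/2, 1)
Ac = (0, 0, -3/40, 15/38)
Σ b_i: 1·1 + 1/54·1 + (-10/27)·1 + 19/54·1 = 1 ✓
b·c: 1/54·(-2) + (-10/27)·(-1/2) + 19/54·1 = 1/2 ✓
b·c²: 1/54·4 + (-10/27)·1/4 + 19/54·1 = 1/3 ✓
b·Ac: (-10/27)·(-3/40) + 19/54·15/38 = 1/6 ✓
b·c³: 1/54·(-8) + (-10/27)·(-1/8) + 19/54·1 = 1/4 ✓
b·(c∘Ac): (-10/27)·3/80 + 19/54·15/38 = 1/8 ✓
b·Ac²: (-10/27)·3/20 + 19/54·15/38 = 1/12 ✓
b·A²c: 19/54·9/76 = 1/24 ✓; 4 stages ⇒ order 4.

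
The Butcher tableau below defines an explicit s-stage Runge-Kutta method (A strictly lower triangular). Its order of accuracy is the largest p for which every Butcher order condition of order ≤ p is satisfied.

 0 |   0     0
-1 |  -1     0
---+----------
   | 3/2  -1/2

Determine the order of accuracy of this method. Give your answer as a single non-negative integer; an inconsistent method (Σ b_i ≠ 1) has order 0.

b = (3/2, -1/2)
c = (0, -1)
Σ b_i: 3/2·1 + (-1/2)·1 = 1 ✓
b·c: (-1/2)·(-1) = 1/2 ✓; 2 stages ⇒ order 2.

2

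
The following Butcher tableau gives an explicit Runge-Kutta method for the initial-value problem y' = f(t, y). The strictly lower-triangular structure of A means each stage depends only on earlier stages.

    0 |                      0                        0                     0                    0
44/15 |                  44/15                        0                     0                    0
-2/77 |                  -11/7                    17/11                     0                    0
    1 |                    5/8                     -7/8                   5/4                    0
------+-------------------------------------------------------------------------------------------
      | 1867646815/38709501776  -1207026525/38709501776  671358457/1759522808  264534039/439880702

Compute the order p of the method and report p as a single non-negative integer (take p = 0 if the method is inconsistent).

b = (1867646815/38709501776, -1207026525/38709501776, 671358457/1759522808, 264534039/439880702)
c = (0, 44/15, -2/77, 1)
Ac = (0, 0, 68/15, -3002/1155)
Σ b_i: 1867646815/38709501776·1 + (-1207026525/38709501776)·1 + 671358457/1759522808·1 + 264534039/439880702·1 = 1 ✓
b·c: (-1207026525/38709501776)·44/15 + 671358457/1759522808·(-2/77) + 264534039/439880702·1 = 1/2 ✓
b·c²: (-1207026525/38709501776)·1936/225 + 671358457/1759522808·4/5929 + 264534039/439880702·1 = 1/3 ✓
b·Ac: 671358457/1759522808·68/15 + 264534039/439880702·(-3002/1155) = 1/6 ✓
b·c³: (-1207026525/38709501776)·85184/3375 + 671358457/1759522808·(-8/456533) + 264534039/439880702·1 = -282958800067/1524186632430 ≠ 1/4 ⇒ order 3.
b·(c∘Ac): 671358457/1759522808·(-136/1155) + 264534039/439880702·(-3002/1155) = -5304918004/3299105265 ≠ 1/8
b·Ac²: 671358457/1759522808·2992/225 + 264534039/439880702·(-10042601/1334025) = 833227131133/1524186632430 ≠ 1/12
b·A²c: 264534039/439880702·17/3 = 1499026221/439880702 ≠ 1/24

3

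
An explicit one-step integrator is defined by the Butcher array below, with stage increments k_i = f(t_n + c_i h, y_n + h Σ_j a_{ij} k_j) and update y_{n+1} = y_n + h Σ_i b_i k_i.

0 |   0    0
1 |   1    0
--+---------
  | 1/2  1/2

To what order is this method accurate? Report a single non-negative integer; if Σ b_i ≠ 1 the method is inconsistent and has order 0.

2

b = (1/2, 1/2)
c = (0, 1)
Σ b_i: 1/2·1 + 1/2·1 = 1 ✓
b·c: 1/2·1 = 1/2 ✓; 2 stages ⇒ order 2.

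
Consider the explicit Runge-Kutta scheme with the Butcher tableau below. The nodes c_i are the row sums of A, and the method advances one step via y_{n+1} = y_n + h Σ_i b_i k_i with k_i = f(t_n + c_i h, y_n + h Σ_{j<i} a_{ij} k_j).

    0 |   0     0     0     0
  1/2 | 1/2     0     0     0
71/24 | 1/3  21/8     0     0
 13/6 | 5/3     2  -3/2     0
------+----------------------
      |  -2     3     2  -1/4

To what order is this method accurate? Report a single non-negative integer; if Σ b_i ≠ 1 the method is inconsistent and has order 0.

b = (-2, 3, 2, -1/4)
c = (0, 1/2, 71/24, 13/6)
Ac = (0, 0, 21/16, -55/16)
Σ b_i: (-2)·1 + 3·1 + 2·1 + (-1/4)·1 = 11/4 ≠ 1 ⇒ order 0.

0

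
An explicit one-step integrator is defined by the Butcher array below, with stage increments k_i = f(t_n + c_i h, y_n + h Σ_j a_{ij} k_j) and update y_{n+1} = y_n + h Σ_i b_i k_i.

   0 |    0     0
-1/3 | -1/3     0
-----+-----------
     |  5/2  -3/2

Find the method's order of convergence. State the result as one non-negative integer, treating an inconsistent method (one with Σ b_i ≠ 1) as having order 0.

b = (5/2, -3/2)
c = (0, -1/3)
Σ b_i: 5/2·1 + (-3/2)·1 = 1 ✓
b·c: (-3/2)·(-1/3) = 1/2 ✓; 2 stages ⇒ order 2.

2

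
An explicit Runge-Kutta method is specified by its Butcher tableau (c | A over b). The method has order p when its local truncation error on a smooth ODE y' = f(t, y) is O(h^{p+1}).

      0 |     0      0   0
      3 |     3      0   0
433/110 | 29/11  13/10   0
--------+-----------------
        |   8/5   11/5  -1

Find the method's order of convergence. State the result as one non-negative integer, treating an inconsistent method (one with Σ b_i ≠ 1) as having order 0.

b = (8/5, 11/5, -1)
c = (0, 3, 433/110)
Ac = (0, 0, 39/10)
Σ b_i: 8/5·1 + 11/5·1 + (-1)·1 = 14/5 ≠ 1 ⇒ order 0.

0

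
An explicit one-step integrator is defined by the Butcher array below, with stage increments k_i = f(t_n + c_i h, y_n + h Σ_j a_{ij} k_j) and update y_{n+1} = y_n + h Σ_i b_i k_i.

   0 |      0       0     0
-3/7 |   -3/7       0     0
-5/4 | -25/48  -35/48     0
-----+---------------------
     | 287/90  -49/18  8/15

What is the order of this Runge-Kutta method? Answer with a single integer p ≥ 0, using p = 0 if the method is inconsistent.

3

b = (287/90, -49/18, 8/15)
c = (0, -3/7, -5/4)
Ac = (0, 0, 5/16)
Σ b_i: 287/90·1 + (-49/18)·1 + 8/15·1 = 1 ✓
b·c: (-49/18)·(-3/7) + 8/15·(-5/4) = 1/2 ✓
b·c²: (-49/18)·9/49 + 8/15·25/16 = 1/3 ✓
b·Ac: 8/15·5/16 = 1/6 ✓; 3 stages ⇒ order 3.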